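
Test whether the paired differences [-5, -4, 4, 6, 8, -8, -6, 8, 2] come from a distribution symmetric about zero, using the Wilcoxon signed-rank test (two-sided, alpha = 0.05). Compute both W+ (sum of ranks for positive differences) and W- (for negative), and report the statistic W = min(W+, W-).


Step 1: Drop any zero differences (none here) and take |d_i|.
|d| = [5, 4, 4, 6, 8, 8, 6, 8, 2]
Step 2: Midrank |d_i| (ties get averaged ranks).
ranks: |5|->4, |4|->2.5, |4|->2.5, |6|->5.5, |8|->8, |8|->8, |6|->5.5, |8|->8, |2|->1
Step 3: Attach original signs; sum ranks with positive sign and with negative sign.
W+ = 2.5 + 5.5 + 8 + 8 + 1 = 25
W- = 4 + 2.5 + 8 + 5.5 = 20
(Check: W+ + W- = 45 should equal n(n+1)/2 = 45.)
Step 4: Test statistic W = min(W+, W-) = 20.
Step 5: Ties in |d|, so use the tie-corrected normal approximation.
        E[W] = n(n+1)/4 = 9*10/4 = 22.5.
        Tie groups: |d|=4 (t=2), |d|=6 (t=2), |d|=8 (t=3); sum(t^3 - t) = 36.
        Var[W] = n(n+1)(2n+1)/24 - sum(t^3-t)/48 = 1710/24 - 36/48 = 70.5.
        z = (W - E[W]) / sqrt(Var[W]) = (20 - 22.5) / 8.3964 = -0.2977.
        Two-sided p = 2*Phi(z) = 0.765897.
Step 6: alpha = 0.05. fail to reject H0.

W+ = 25, W- = 20, W = min = 20, p = 0.765897, fail to reject H0.


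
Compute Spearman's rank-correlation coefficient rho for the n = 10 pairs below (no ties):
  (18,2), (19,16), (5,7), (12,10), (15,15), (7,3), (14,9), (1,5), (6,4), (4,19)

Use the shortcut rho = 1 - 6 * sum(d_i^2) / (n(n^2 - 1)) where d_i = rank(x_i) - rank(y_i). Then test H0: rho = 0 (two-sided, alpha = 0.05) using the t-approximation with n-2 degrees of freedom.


Step 1: Rank x and y separately (midranks; no ties here).
rank(x): 18->9, 19->10, 5->3, 12->6, 15->8, 7->5, 14->7, 1->1, 6->4, 4->2
rank(y): 2->1, 16->9, 7->5, 10->7, 15->8, 3->2, 9->6, 5->4, 4->3, 19->10
Step 2: d_i = R_x(i) - R_y(i); compute d_i^2.
  (9-1)^2=64, (10-9)^2=1, (3-5)^2=4, (6-7)^2=1, (8-8)^2=0, (5-2)^2=9, (7-6)^2=1, (1-4)^2=9, (4-3)^2=1, (2-10)^2=64
sum(d^2) = 154.
Step 3: rho = 1 - 6*154 / (10*(10^2 - 1)) = 1 - 924/990 = 0.066667.
Step 4: Under H0, t = rho * sqrt((n-2)/(1-rho^2)) = 0.1890 ~ t(8).
Step 5: Two-sided p-value from the t-distribution with 8 df = 0.854813.
Step 6: alpha = 0.05. fail to reject H0.

rho = 0.0667, p = 0.854813, fail to reject H0 at alpha = 0.05.


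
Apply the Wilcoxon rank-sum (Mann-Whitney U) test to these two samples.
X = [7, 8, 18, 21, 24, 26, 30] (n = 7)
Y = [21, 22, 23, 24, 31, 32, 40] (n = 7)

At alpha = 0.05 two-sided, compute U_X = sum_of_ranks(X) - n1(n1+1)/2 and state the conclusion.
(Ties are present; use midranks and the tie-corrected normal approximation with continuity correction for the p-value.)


Step 1: Combine and sort all 14 observations; assign midranks.
sorted (value, group): (7,X), (8,X), (18,X), (21,X), (21,Y), (22,Y), (23,Y), (24,X), (24,Y), (26,X), (30,X), (31,Y), (32,Y), (40,Y)
ranks: 7->1, 8->2, 18->3, 21->4.5, 21->4.5, 22->6, 23->7, 24->8.5, 24->8.5, 26->10, 30->11, 31->12, 32->13, 40->14
Step 2: Rank sum for X: R1 = 1 + 2 + 3 + 4.5 + 8.5 + 10 + 11 = 40.
Step 3: U_X = R1 - n1(n1+1)/2 = 40 - 7*8/2 = 40 - 28 = 12.
       U_Y = n1*n2 - U_X = 49 - 12 = 37.
Step 4: Ties are present, so use the tie-corrected normal approximation (with continuity correction) for the p-value.
Step 5: p-value = 0.124371; compare to alpha = 0.05. fail to reject H0.

U_X = 12, p = 0.124371, fail to reject H0 at alpha = 0.05.


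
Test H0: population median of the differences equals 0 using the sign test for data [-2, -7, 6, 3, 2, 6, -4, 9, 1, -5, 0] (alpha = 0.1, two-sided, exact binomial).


Step 1: Discard zero differences. Original n = 11; n_eff = number of nonzero differences = 10.
Nonzero differences (with sign): -2, -7, +6, +3, +2, +6, -4, +9, +1, -5
Step 2: Count signs: positive = 6, negative = 4.
Step 3: Under H0: P(positive) = 0.5, so the number of positives S ~ Bin(10, 0.5).
Step 4: Two-sided exact p-value = sum of Bin(10,0.5) probabilities at or below the observed probability = 0.753906.
Step 5: alpha = 0.1. fail to reject H0.

n_eff = 10, pos = 6, neg = 4, p = 0.753906, fail to reject H0.


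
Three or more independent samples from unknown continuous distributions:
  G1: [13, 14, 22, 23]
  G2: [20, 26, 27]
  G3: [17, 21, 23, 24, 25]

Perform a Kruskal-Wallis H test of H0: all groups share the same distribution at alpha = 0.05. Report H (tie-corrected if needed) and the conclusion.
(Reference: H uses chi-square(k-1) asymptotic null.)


Step 1: Combine all N = 12 observations and assign midranks.
sorted (value, group, rank): (13,G1,1), (14,G1,2), (17,G3,3), (20,G2,4), (21,G3,5), (22,G1,6), (23,G1,7.5), (23,G3,7.5), (24,G3,9), (25,G3,10), (26,G2,11), (27,G2,12)
Step 2: Sum ranks within each group.
R_1 = 16.5 (n_1 = 4)
R_2 = 27 (n_2 = 3)
R_3 = 34.5 (n_3 = 5)
Step 3: H = 12/(N(N+1)) * sum(R_i^2/n_i) - 3(N+1)
     = 12/(12*13) * (16.5^2/4 + 27^2/3 + 34.5^2/5) - 3*13
     = 0.076923 * 549.112 - 39
     = 3.239423.
Step 4: Ties present; correction factor C = 1 - 6/(12^3 - 12) = 0.996503. Corrected H = 3.239423 / 0.996503 = 3.250789.
Step 5: Under H0, H ~ chi^2(2); p-value = 0.196834.
Step 6: alpha = 0.05. fail to reject H0.

H = 3.2508, df = 2, p = 0.196834, fail to reject H0.


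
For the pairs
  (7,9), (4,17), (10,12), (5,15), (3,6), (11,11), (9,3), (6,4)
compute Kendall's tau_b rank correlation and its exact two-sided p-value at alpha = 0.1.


Step 1: Enumerate the 28 unordered pairs (i,j) with i<j and classify each by sign(x_j-x_i) * sign(y_j-y_i).
  (1,2):dx=-3,dy=+8->D; (1,3):dx=+3,dy=+3->C; (1,4):dx=-2,dy=+6->D; (1,5):dx=-4,dy=-3->C
  (1,6):dx=+4,dy=+2->C; (1,7):dx=+2,dy=-6->D; (1,8):dx=-1,dy=-5->C; (2,3):dx=+6,dy=-5->D
  (2,4):dx=+1,dy=-2->D; (2,5):dx=-1,dy=-11->C; (2,6):dx=+7,dy=-6->D; (2,7):dx=+5,dy=-14->D
  (2,8):dx=+2,dy=-13->D; (3,4):dx=-5,dy=+3->D; (3,5):dx=-7,dy=-6->C; (3,6):dx=+1,dy=-1->D
  (3,7):dx=-1,dy=-9->C; (3,8):dx=-4,dy=-8->C; (4,5):dx=-2,dy=-9->C; (4,6):dx=+6,dy=-4->D
  (4,7):dx=+4,dy=-12->D; (4,8):dx=+1,dy=-11->D; (5,6):dx=+8,dy=+5->C; (5,7):dx=+6,dy=-3->D
  (5,8):dx=+3,dy=-2->D; (6,7):dx=-2,dy=-8->C; (6,8):dx=-5,dy=-7->C; (7,8):dx=-3,dy=+1->D
Step 2: C = 12, D = 16, total pairs = 28.
Step 3: tau = (C - D)/(n(n-1)/2) = (12 - 16)/28 = -0.142857.
Step 4: Exact two-sided p-value (enumerate n! = 40320 permutations of y under H0): p = 0.719544.
Step 5: alpha = 0.1. fail to reject H0.

tau_b = -0.1429 (C=12, D=16), p = 0.719544, fail to reject H0.


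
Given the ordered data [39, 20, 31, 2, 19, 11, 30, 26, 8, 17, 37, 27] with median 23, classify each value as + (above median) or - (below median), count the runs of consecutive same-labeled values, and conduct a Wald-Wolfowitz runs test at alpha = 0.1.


Step 1: Compute median = 23; label A = above, B = below.
Labels in order: ABABBBAABBAA  (n_A = 6, n_B = 6)
Step 2: Count runs R = 7.
Step 3: Under H0 (random ordering), E[R] = 2*n_A*n_B/(n_A+n_B) + 1 = 2*6*6/12 + 1 = 7.0000.
        Var[R] = 2*n_A*n_B*(2*n_A*n_B - n_A - n_B) / ((n_A+n_B)^2 * (n_A+n_B-1)) = 4320/1584 = 2.7273.
        SD[R] = 1.6514.
Step 4: R = E[R], so z = 0 with no continuity correction.
Step 5: Two-sided p-value via normal approximation = 2*(1 - Phi(|z|)) = 1.000000.
Step 6: alpha = 0.1. fail to reject H0.

R = 7, z = 0.0000, p = 1.000000, fail to reject H0.


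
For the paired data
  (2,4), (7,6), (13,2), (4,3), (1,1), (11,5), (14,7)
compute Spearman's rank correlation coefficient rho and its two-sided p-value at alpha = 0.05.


Step 1: Rank x and y separately (midranks; no ties here).
rank(x): 2->2, 7->4, 13->6, 4->3, 1->1, 11->5, 14->7
rank(y): 4->4, 6->6, 2->2, 3->3, 1->1, 5->5, 7->7
Step 2: d_i = R_x(i) - R_y(i); compute d_i^2.
  (2-4)^2=4, (4-6)^2=4, (6-2)^2=16, (3-3)^2=0, (1-1)^2=0, (5-5)^2=0, (7-7)^2=0
sum(d^2) = 24.
Step 3: rho = 1 - 6*24 / (7*(7^2 - 1)) = 1 - 144/336 = 0.571429.
Step 4: Under H0, t = rho * sqrt((n-2)/(1-rho^2)) = 1.5570 ~ t(5).
Step 5: Two-sided p-value from the t-distribution with 5 df = 0.180202.
Step 6: alpha = 0.05. fail to reject H0.

rho = 0.5714, p = 0.180202, fail to reject H0 at alpha = 0.05.


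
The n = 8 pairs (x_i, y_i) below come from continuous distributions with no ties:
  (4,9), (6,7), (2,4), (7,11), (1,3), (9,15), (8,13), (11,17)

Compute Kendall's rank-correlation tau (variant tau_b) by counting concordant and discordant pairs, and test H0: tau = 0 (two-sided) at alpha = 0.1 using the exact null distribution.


Step 1: Enumerate the 28 unordered pairs (i,j) with i<j and classify each by sign(x_j-x_i) * sign(y_j-y_i).
  (1,2):dx=+2,dy=-2->D; (1,3):dx=-2,dy=-5->C; (1,4):dx=+3,dy=+2->C; (1,5):dx=-3,dy=-6->C
  (1,6):dx=+5,dy=+6->C; (1,7):dx=+4,dy=+4->C; (1,8):dx=+7,dy=+8->C; (2,3):dx=-4,dy=-3->C
  (2,4):dx=+1,dy=+4->C; (2,5):dx=-5,dy=-4->C; (2,6):dx=+3,dy=+8->C; (2,7):dx=+2,dy=+6->C
  (2,8):dx=+5,dy=+10->C; (3,4):dx=+5,dy=+7->C; (3,5):dx=-1,dy=-1->C; (3,6):dx=+7,dy=+11->C
  (3,7):dx=+6,dy=+9->C; (3,8):dx=+9,dy=+13->C; (4,5):dx=-6,dy=-8->C; (4,6):dx=+2,dy=+4->C
  (4,7):dx=+1,dy=+2->C; (4,8):dx=+4,dy=+6->C; (5,6):dx=+8,dy=+12->C; (5,7):dx=+7,dy=+10->C
  (5,8):dx=+10,dy=+14->C; (6,7):dx=-1,dy=-2->C; (6,8):dx=+2,dy=+2->C; (7,8):dx=+3,dy=+4->C
Step 2: C = 27, D = 1, total pairs = 28.
Step 3: tau = (C - D)/(n(n-1)/2) = (27 - 1)/28 = 0.928571.
Step 4: Exact two-sided p-value (enumerate n! = 40320 permutations of y under H0): p = 0.000397.
Step 5: alpha = 0.1. reject H0.

tau_b = 0.9286 (C=27, D=1), p = 0.000397, reject H0.


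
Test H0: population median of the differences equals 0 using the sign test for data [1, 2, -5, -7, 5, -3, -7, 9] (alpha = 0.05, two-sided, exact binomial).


Step 1: Discard zero differences. Original n = 8; n_eff = number of nonzero differences = 8.
Nonzero differences (with sign): +1, +2, -5, -7, +5, -3, -7, +9
Step 2: Count signs: positive = 4, negative = 4.
Step 3: Under H0: P(positive) = 0.5, so the number of positives S ~ Bin(8, 0.5).
Step 4: Two-sided exact p-value = sum of Bin(8,0.5) probabilities at or below the observed probability = 1.000000.
Step 5: alpha = 0.05. fail to reject H0.

n_eff = 8, pos = 4, neg = 4, p = 1.000000, fail to reject H0.


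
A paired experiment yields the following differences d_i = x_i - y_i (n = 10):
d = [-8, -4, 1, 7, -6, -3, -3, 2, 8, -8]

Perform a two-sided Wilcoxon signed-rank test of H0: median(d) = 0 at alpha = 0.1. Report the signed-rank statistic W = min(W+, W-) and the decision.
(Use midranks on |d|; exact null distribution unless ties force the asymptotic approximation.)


Step 1: Drop any zero differences (none here) and take |d_i|.
|d| = [8, 4, 1, 7, 6, 3, 3, 2, 8, 8]
Step 2: Midrank |d_i| (ties get averaged ranks).
ranks: |8|->9, |4|->5, |1|->1, |7|->7, |6|->6, |3|->3.5, |3|->3.5, |2|->2, |8|->9, |8|->9
Step 3: Attach original signs; sum ranks with positive sign and with negative sign.
W+ = 1 + 7 + 2 + 9 = 19
W- = 9 + 5 + 6 + 3.5 + 3.5 + 9 = 36
(Check: W+ + W- = 55 should equal n(n+1)/2 = 55.)
Step 4: Test statistic W = min(W+, W-) = 19.
Step 5: Ties in |d|, so use the tie-corrected normal approximation.
        E[W] = n(n+1)/4 = 10*11/4 = 27.5.
        Tie groups: |d|=3 (t=2), |d|=8 (t=3); sum(t^3 - t) = 30.
        Var[W] = n(n+1)(2n+1)/24 - sum(t^3-t)/48 = 2310/24 - 30/48 = 95.625.
        z = (W - E[W]) / sqrt(Var[W]) = (19 - 27.5) / 9.7788 = -0.8692.
        Two-sided p = 2*Phi(z) = 0.384723.
Step 6: alpha = 0.1. fail to reject H0.

W+ = 19, W- = 36, W = min = 19, p = 0.384723, fail to reject H0.


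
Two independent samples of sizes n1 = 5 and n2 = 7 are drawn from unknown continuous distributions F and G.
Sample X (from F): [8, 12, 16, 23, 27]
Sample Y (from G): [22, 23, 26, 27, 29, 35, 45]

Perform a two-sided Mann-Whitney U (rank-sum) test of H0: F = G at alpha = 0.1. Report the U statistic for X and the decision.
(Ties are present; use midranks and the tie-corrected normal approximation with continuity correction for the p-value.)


Step 1: Combine and sort all 12 observations; assign midranks.
sorted (value, group): (8,X), (12,X), (16,X), (22,Y), (23,X), (23,Y), (26,Y), (27,X), (27,Y), (29,Y), (35,Y), (45,Y)
ranks: 8->1, 12->2, 16->3, 22->4, 23->5.5, 23->5.5, 26->7, 27->8.5, 27->8.5, 29->10, 35->11, 45->12
Step 2: Rank sum for X: R1 = 1 + 2 + 3 + 5.5 + 8.5 = 20.
Step 3: U_X = R1 - n1(n1+1)/2 = 20 - 5*6/2 = 20 - 15 = 5.
       U_Y = n1*n2 - U_X = 35 - 5 = 30.
Step 4: Ties are present, so use the tie-corrected normal approximation (with continuity correction) for the p-value.
Step 5: p-value = 0.050507; compare to alpha = 0.1. reject H0.

U_X = 5, p = 0.050507, reject H0 at alpha = 0.1.


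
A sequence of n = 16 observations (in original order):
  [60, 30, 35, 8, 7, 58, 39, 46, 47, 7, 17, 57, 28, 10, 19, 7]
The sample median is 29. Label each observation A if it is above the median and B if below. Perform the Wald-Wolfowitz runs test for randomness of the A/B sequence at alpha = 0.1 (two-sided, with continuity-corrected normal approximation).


Step 1: Compute median = 29; label A = above, B = below.
Labels in order: AAABBAAAABBABBBB  (n_A = 8, n_B = 8)
Step 2: Count runs R = 6.
Step 3: Under H0 (random ordering), E[R] = 2*n_A*n_B/(n_A+n_B) + 1 = 2*8*8/16 + 1 = 9.0000.
        Var[R] = 2*n_A*n_B*(2*n_A*n_B - n_A - n_B) / ((n_A+n_B)^2 * (n_A+n_B-1)) = 14336/3840 = 3.7333.
        SD[R] = 1.9322.
Step 4: Continuity-corrected z = (R + 0.5 - E[R]) / SD[R] = (6 + 0.5 - 9.0000) / 1.9322 = -1.2939.
Step 5: Two-sided p-value via normal approximation = 2*(1 - Phi(|z|)) = 0.195709.
Step 6: alpha = 0.1. fail to reject H0.

R = 6, z = -1.2939, p = 0.195709, fail to reject H0.


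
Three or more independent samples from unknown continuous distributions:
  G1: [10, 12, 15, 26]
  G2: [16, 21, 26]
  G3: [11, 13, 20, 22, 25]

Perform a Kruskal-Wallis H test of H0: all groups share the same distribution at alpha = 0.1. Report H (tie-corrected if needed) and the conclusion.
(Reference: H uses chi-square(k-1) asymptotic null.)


Step 1: Combine all N = 12 observations and assign midranks.
sorted (value, group, rank): (10,G1,1), (11,G3,2), (12,G1,3), (13,G3,4), (15,G1,5), (16,G2,6), (20,G3,7), (21,G2,8), (22,G3,9), (25,G3,10), (26,G1,11.5), (26,G2,11.5)
Step 2: Sum ranks within each group.
R_1 = 20.5 (n_1 = 4)
R_2 = 25.5 (n_2 = 3)
R_3 = 32 (n_3 = 5)
Step 3: H = 12/(N(N+1)) * sum(R_i^2/n_i) - 3(N+1)
     = 12/(12*13) * (20.5^2/4 + 25.5^2/3 + 32^2/5) - 3*13
     = 0.076923 * 526.612 - 39
     = 1.508654.
Step 4: Ties present; correction factor C = 1 - 6/(12^3 - 12) = 0.996503. Corrected H = 1.508654 / 0.996503 = 1.513947.
Step 5: Under H0, H ~ chi^2(2); p-value = 0.469084.
Step 6: alpha = 0.1. fail to reject H0.

H = 1.5139, df = 2, p = 0.469084, fail to reject H0.


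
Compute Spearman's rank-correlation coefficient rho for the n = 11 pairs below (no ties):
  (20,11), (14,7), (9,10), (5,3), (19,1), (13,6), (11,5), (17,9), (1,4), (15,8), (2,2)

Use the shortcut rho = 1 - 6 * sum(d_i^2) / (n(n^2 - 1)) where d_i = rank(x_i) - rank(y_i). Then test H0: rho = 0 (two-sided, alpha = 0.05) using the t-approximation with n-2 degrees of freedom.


Step 1: Rank x and y separately (midranks; no ties here).
rank(x): 20->11, 14->7, 9->4, 5->3, 19->10, 13->6, 11->5, 17->9, 1->1, 15->8, 2->2
rank(y): 11->11, 7->7, 10->10, 3->3, 1->1, 6->6, 5->5, 9->9, 4->4, 8->8, 2->2
Step 2: d_i = R_x(i) - R_y(i); compute d_i^2.
  (11-11)^2=0, (7-7)^2=0, (4-10)^2=36, (3-3)^2=0, (10-1)^2=81, (6-6)^2=0, (5-5)^2=0, (9-9)^2=0, (1-4)^2=9, (8-8)^2=0, (2-2)^2=0
sum(d^2) = 126.
Step 3: rho = 1 - 6*126 / (11*(11^2 - 1)) = 1 - 756/1320 = 0.427273.
Step 4: Under H0, t = rho * sqrt((n-2)/(1-rho^2)) = 1.4177 ~ t(9).
Step 5: Two-sided p-value from the t-distribution with 9 df = 0.189944.
Step 6: alpha = 0.05. fail to reject H0.

rho = 0.4273, p = 0.189944, fail to reject H0 at alpha = 0.05.


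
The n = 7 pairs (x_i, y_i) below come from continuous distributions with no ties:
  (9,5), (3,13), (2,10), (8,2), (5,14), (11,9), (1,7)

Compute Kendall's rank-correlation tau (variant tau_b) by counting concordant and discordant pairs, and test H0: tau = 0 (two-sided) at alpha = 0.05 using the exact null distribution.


Step 1: Enumerate the 21 unordered pairs (i,j) with i<j and classify each by sign(x_j-x_i) * sign(y_j-y_i).
  (1,2):dx=-6,dy=+8->D; (1,3):dx=-7,dy=+5->D; (1,4):dx=-1,dy=-3->C; (1,5):dx=-4,dy=+9->D
  (1,6):dx=+2,dy=+4->C; (1,7):dx=-8,dy=+2->D; (2,3):dx=-1,dy=-3->C; (2,4):dx=+5,dy=-11->D
  (2,5):dx=+2,dy=+1->C; (2,6):dx=+8,dy=-4->D; (2,7):dx=-2,dy=-6->C; (3,4):dx=+6,dy=-8->D
  (3,5):dx=+3,dy=+4->C; (3,6):dx=+9,dy=-1->D; (3,7):dx=-1,dy=-3->C; (4,5):dx=-3,dy=+12->D
  (4,6):dx=+3,dy=+7->C; (4,7):dx=-7,dy=+5->D; (5,6):dx=+6,dy=-5->D; (5,7):dx=-4,dy=-7->C
  (6,7):dx=-10,dy=-2->C
Step 2: C = 10, D = 11, total pairs = 21.
Step 3: tau = (C - D)/(n(n-1)/2) = (10 - 11)/21 = -0.047619.
Step 4: Exact two-sided p-value (enumerate n! = 5040 permutations of y under H0): p = 1.000000.
Step 5: alpha = 0.05. fail to reject H0.

tau_b = -0.0476 (C=10, D=11), p = 1.000000, fail to reject H0.


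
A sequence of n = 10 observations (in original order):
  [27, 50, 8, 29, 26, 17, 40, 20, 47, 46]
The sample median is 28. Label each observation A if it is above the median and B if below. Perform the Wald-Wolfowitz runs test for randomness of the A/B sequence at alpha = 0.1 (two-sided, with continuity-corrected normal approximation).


Step 1: Compute median = 28; label A = above, B = below.
Labels in order: BABABBABAA  (n_A = 5, n_B = 5)
Step 2: Count runs R = 8.
Step 3: Under H0 (random ordering), E[R] = 2*n_A*n_B/(n_A+n_B) + 1 = 2*5*5/10 + 1 = 6.0000.
        Var[R] = 2*n_A*n_B*(2*n_A*n_B - n_A - n_B) / ((n_A+n_B)^2 * (n_A+n_B-1)) = 2000/900 = 2.2222.
        SD[R] = 1.4907.
Step 4: Continuity-corrected z = (R - 0.5 - E[R]) / SD[R] = (8 - 0.5 - 6.0000) / 1.4907 = 1.0062.
Step 5: Two-sided p-value via normal approximation = 2*(1 - Phi(|z|)) = 0.314305.
Step 6: alpha = 0.1. fail to reject H0.

R = 8, z = 1.0062, p = 0.314305, fail to reject H0.


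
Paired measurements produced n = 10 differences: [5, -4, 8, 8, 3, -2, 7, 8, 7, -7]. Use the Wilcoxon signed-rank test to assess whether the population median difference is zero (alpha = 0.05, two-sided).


Step 1: Drop any zero differences (none here) and take |d_i|.
|d| = [5, 4, 8, 8, 3, 2, 7, 8, 7, 7]
Step 2: Midrank |d_i| (ties get averaged ranks).
ranks: |5|->4, |4|->3, |8|->9, |8|->9, |3|->2, |2|->1, |7|->6, |8|->9, |7|->6, |7|->6
Step 3: Attach original signs; sum ranks with positive sign and with negative sign.
W+ = 4 + 9 + 9 + 2 + 6 + 9 + 6 = 45
W- = 3 + 1 + 6 = 10
(Check: W+ + W- = 55 should equal n(n+1)/2 = 55.)
Step 4: Test statistic W = min(W+, W-) = 10.
Step 5: Ties in |d|, so use the tie-corrected normal approximation.
        E[W] = n(n+1)/4 = 10*11/4 = 27.5.
        Tie groups: |d|=7 (t=3), |d|=8 (t=3); sum(t^3 - t) = 48.
        Var[W] = n(n+1)(2n+1)/24 - sum(t^3-t)/48 = 2310/24 - 48/48 = 95.25.
        z = (W - E[W]) / sqrt(Var[W]) = (10 - 27.5) / 9.7596 = -1.7931.
        Two-sided p = 2*Phi(z) = 0.072956.
Step 6: alpha = 0.05. fail to reject H0.

W+ = 45, W- = 10, W = min = 10, p = 0.072956, fail to reject H0.


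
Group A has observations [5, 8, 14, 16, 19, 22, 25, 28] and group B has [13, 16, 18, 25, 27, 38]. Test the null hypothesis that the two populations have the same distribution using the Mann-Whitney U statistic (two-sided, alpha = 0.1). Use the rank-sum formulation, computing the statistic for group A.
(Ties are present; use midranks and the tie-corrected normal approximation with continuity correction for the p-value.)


Step 1: Combine and sort all 14 observations; assign midranks.
sorted (value, group): (5,X), (8,X), (13,Y), (14,X), (16,X), (16,Y), (18,Y), (19,X), (22,X), (25,X), (25,Y), (27,Y), (28,X), (38,Y)
ranks: 5->1, 8->2, 13->3, 14->4, 16->5.5, 16->5.5, 18->7, 19->8, 22->9, 25->10.5, 25->10.5, 27->12, 28->13, 38->14
Step 2: Rank sum for X: R1 = 1 + 2 + 4 + 5.5 + 8 + 9 + 10.5 + 13 = 53.
Step 3: U_X = R1 - n1(n1+1)/2 = 53 - 8*9/2 = 53 - 36 = 17.
       U_Y = n1*n2 - U_X = 48 - 17 = 31.
Step 4: Ties are present, so use the tie-corrected normal approximation (with continuity correction) for the p-value.
Step 5: p-value = 0.400350; compare to alpha = 0.1. fail to reject H0.

U_X = 17, p = 0.400350, fail to reject H0 at alpha = 0.1.


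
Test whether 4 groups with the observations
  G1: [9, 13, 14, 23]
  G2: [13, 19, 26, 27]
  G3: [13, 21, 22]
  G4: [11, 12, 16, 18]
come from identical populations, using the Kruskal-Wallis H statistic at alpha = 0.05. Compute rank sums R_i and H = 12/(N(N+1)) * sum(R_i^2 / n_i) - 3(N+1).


Step 1: Combine all N = 15 observations and assign midranks.
sorted (value, group, rank): (9,G1,1), (11,G4,2), (12,G4,3), (13,G1,5), (13,G2,5), (13,G3,5), (14,G1,7), (16,G4,8), (18,G4,9), (19,G2,10), (21,G3,11), (22,G3,12), (23,G1,13), (26,G2,14), (27,G2,15)
Step 2: Sum ranks within each group.
R_1 = 26 (n_1 = 4)
R_2 = 44 (n_2 = 4)
R_3 = 28 (n_3 = 3)
R_4 = 22 (n_4 = 4)
Step 3: H = 12/(N(N+1)) * sum(R_i^2/n_i) - 3(N+1)
     = 12/(15*16) * (26^2/4 + 44^2/4 + 28^2/3 + 22^2/4) - 3*16
     = 0.050000 * 1035.33 - 48
     = 3.766667.
Step 4: Ties present; correction factor C = 1 - 24/(15^3 - 15) = 0.992857. Corrected H = 3.766667 / 0.992857 = 3.793765.
Step 5: Under H0, H ~ chi^2(3); p-value = 0.284612.
Step 6: alpha = 0.05. fail to reject H0.

H = 3.7938, df = 3, p = 0.284612, fail to reject H0.


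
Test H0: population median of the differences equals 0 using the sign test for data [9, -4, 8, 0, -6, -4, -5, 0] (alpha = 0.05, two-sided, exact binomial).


Step 1: Discard zero differences. Original n = 8; n_eff = number of nonzero differences = 6.
Nonzero differences (with sign): +9, -4, +8, -6, -4, -5
Step 2: Count signs: positive = 2, negative = 4.
Step 3: Under H0: P(positive) = 0.5, so the number of positives S ~ Bin(6, 0.5).
Step 4: Two-sided exact p-value = sum of Bin(6,0.5) probabilities at or below the observed probability = 0.687500.
Step 5: alpha = 0.05. fail to reject H0.

n_eff = 6, pos = 2, neg = 4, p = 0.687500, fail to reject H0.


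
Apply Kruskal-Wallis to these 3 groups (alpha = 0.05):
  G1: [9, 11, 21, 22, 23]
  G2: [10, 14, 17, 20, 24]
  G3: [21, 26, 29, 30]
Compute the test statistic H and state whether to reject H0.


Step 1: Combine all N = 14 observations and assign midranks.
sorted (value, group, rank): (9,G1,1), (10,G2,2), (11,G1,3), (14,G2,4), (17,G2,5), (20,G2,6), (21,G1,7.5), (21,G3,7.5), (22,G1,9), (23,G1,10), (24,G2,11), (26,G3,12), (29,G3,13), (30,G3,14)
Step 2: Sum ranks within each group.
R_1 = 30.5 (n_1 = 5)
R_2 = 28 (n_2 = 5)
R_3 = 46.5 (n_3 = 4)
Step 3: H = 12/(N(N+1)) * sum(R_i^2/n_i) - 3(N+1)
     = 12/(14*15) * (30.5^2/5 + 28^2/5 + 46.5^2/4) - 3*15
     = 0.057143 * 883.413 - 45
     = 5.480714.
Step 4: Ties present; correction factor C = 1 - 6/(14^3 - 14) = 0.997802. Corrected H = 5.480714 / 0.997802 = 5.492786.
Step 5: Under H0, H ~ chi^2(2); p-value = 0.064159.
Step 6: alpha = 0.05. fail to reject H0.

H = 5.4928, df = 2, p = 0.064159, fail to reject H0.


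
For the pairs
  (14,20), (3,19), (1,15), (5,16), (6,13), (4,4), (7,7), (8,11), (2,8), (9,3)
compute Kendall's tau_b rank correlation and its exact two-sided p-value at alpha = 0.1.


Step 1: Enumerate the 45 unordered pairs (i,j) with i<j and classify each by sign(x_j-x_i) * sign(y_j-y_i).
  (1,2):dx=-11,dy=-1->C; (1,3):dx=-13,dy=-5->C; (1,4):dx=-9,dy=-4->C; (1,5):dx=-8,dy=-7->C
  (1,6):dx=-10,dy=-16->C; (1,7):dx=-7,dy=-13->C; (1,8):dx=-6,dy=-9->C; (1,9):dx=-12,dy=-12->C
  (1,10):dx=-5,dy=-17->C; (2,3):dx=-2,dy=-4->C; (2,4):dx=+2,dy=-3->D; (2,5):dx=+3,dy=-6->D
  (2,6):dx=+1,dy=-15->D; (2,7):dx=+4,dy=-12->D; (2,8):dx=+5,dy=-8->D; (2,9):dx=-1,dy=-11->C
  (2,10):dx=+6,dy=-16->D; (3,4):dx=+4,dy=+1->C; (3,5):dx=+5,dy=-2->D; (3,6):dx=+3,dy=-11->D
  (3,7):dx=+6,dy=-8->D; (3,8):dx=+7,dy=-4->D; (3,9):dx=+1,dy=-7->D; (3,10):dx=+8,dy=-12->D
  (4,5):dx=+1,dy=-3->D; (4,6):dx=-1,dy=-12->C; (4,7):dx=+2,dy=-9->D; (4,8):dx=+3,dy=-5->D
  (4,9):dx=-3,dy=-8->C; (4,10):dx=+4,dy=-13->D; (5,6):dx=-2,dy=-9->C; (5,7):dx=+1,dy=-6->D
  (5,8):dx=+2,dy=-2->D; (5,9):dx=-4,dy=-5->C; (5,10):dx=+3,dy=-10->D; (6,7):dx=+3,dy=+3->C
  (6,8):dx=+4,dy=+7->C; (6,9):dx=-2,dy=+4->D; (6,10):dx=+5,dy=-1->D; (7,8):dx=+1,dy=+4->C
  (7,9):dx=-5,dy=+1->D; (7,10):dx=+2,dy=-4->D; (8,9):dx=-6,dy=-3->C; (8,10):dx=+1,dy=-8->D
  (9,10):dx=+7,dy=-5->D
Step 2: C = 20, D = 25, total pairs = 45.
Step 3: tau = (C - D)/(n(n-1)/2) = (20 - 25)/45 = -0.111111.
Step 4: Exact two-sided p-value (enumerate n! = 3628800 permutations of y under H0): p = 0.727490.
Step 5: alpha = 0.1. fail to reject H0.

tau_b = -0.1111 (C=20, D=25), p = 0.727490, fail to reject H0.


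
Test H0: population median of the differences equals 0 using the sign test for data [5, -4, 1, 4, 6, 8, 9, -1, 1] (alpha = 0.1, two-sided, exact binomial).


Step 1: Discard zero differences. Original n = 9; n_eff = number of nonzero differences = 9.
Nonzero differences (with sign): +5, -4, +1, +4, +6, +8, +9, -1, +1
Step 2: Count signs: positive = 7, negative = 2.
Step 3: Under H0: P(positive) = 0.5, so the number of positives S ~ Bin(9, 0.5).
Step 4: Two-sided exact p-value = sum of Bin(9,0.5) probabilities at or below the observed probability = 0.179688.
Step 5: alpha = 0.1. fail to reject H0.

n_eff = 9, pos = 7, neg = 2, p = 0.179688, fail to reject H0.


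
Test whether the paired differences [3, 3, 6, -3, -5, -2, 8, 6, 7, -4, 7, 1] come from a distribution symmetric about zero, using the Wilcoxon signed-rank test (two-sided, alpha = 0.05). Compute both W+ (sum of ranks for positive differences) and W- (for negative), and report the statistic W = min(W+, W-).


Step 1: Drop any zero differences (none here) and take |d_i|.
|d| = [3, 3, 6, 3, 5, 2, 8, 6, 7, 4, 7, 1]
Step 2: Midrank |d_i| (ties get averaged ranks).
ranks: |3|->4, |3|->4, |6|->8.5, |3|->4, |5|->7, |2|->2, |8|->12, |6|->8.5, |7|->10.5, |4|->6, |7|->10.5, |1|->1
Step 3: Attach original signs; sum ranks with positive sign and with negative sign.
W+ = 4 + 4 + 8.5 + 12 + 8.5 + 10.5 + 10.5 + 1 = 59
W- = 4 + 7 + 2 + 6 = 19
(Check: W+ + W- = 78 should equal n(n+1)/2 = 78.)
Step 4: Test statistic W = min(W+, W-) = 19.
Step 5: Ties in |d|, so use the tie-corrected normal approximation.
        E[W] = n(n+1)/4 = 12*13/4 = 39.
        Tie groups: |d|=3 (t=3), |d|=6 (t=2), |d|=7 (t=2); sum(t^3 - t) = 36.
        Var[W] = n(n+1)(2n+1)/24 - sum(t^3-t)/48 = 3900/24 - 36/48 = 161.75.
        z = (W - E[W]) / sqrt(Var[W]) = (19 - 39) / 12.7181 = -1.5726.
        Two-sided p = 2*Phi(z) = 0.115820.
Step 6: alpha = 0.05. fail to reject H0.

W+ = 59, W- = 19, W = min = 19, p = 0.115820, fail to reject H0.


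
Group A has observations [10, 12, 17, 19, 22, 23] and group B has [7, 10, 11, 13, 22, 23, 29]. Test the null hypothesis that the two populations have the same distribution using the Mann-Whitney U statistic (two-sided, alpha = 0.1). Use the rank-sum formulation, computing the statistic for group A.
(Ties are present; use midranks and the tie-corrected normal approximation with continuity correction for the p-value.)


Step 1: Combine and sort all 13 observations; assign midranks.
sorted (value, group): (7,Y), (10,X), (10,Y), (11,Y), (12,X), (13,Y), (17,X), (19,X), (22,X), (22,Y), (23,X), (23,Y), (29,Y)
ranks: 7->1, 10->2.5, 10->2.5, 11->4, 12->5, 13->6, 17->7, 19->8, 22->9.5, 22->9.5, 23->11.5, 23->11.5, 29->13
Step 2: Rank sum for X: R1 = 2.5 + 5 + 7 + 8 + 9.5 + 11.5 = 43.5.
Step 3: U_X = R1 - n1(n1+1)/2 = 43.5 - 6*7/2 = 43.5 - 21 = 22.5.
       U_Y = n1*n2 - U_X = 42 - 22.5 = 19.5.
Step 4: Ties are present, so use the tie-corrected normal approximation (with continuity correction) for the p-value.
Step 5: p-value = 0.885935; compare to alpha = 0.1. fail to reject H0.

U_X = 22.5, p = 0.885935, fail to reject H0 at alpha = 0.1.


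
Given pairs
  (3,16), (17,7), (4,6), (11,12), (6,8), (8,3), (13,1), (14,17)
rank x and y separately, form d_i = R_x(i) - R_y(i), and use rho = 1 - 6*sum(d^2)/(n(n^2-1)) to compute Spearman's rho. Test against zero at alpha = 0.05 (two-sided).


Step 1: Rank x and y separately (midranks; no ties here).
rank(x): 3->1, 17->8, 4->2, 11->5, 6->3, 8->4, 13->6, 14->7
rank(y): 16->7, 7->4, 6->3, 12->6, 8->5, 3->2, 1->1, 17->8
Step 2: d_i = R_x(i) - R_y(i); compute d_i^2.
  (1-7)^2=36, (8-4)^2=16, (2-3)^2=1, (5-6)^2=1, (3-5)^2=4, (4-2)^2=4, (6-1)^2=25, (7-8)^2=1
sum(d^2) = 88.
Step 3: rho = 1 - 6*88 / (8*(8^2 - 1)) = 1 - 528/504 = -0.047619.
Step 4: Under H0, t = rho * sqrt((n-2)/(1-rho^2)) = -0.1168 ~ t(6).
Step 5: Two-sided p-value from the t-distribution with 6 df = 0.910849.
Step 6: alpha = 0.05. fail to reject H0.

rho = -0.0476, p = 0.910849, fail to reject H0 at alpha = 0.05.


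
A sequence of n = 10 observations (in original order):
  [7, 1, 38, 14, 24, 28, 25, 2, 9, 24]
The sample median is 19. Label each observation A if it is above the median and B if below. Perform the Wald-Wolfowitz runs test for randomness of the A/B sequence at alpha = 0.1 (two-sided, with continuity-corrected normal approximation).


Step 1: Compute median = 19; label A = above, B = below.
Labels in order: BBABAAABBA  (n_A = 5, n_B = 5)
Step 2: Count runs R = 6.
Step 3: Under H0 (random ordering), E[R] = 2*n_A*n_B/(n_A+n_B) + 1 = 2*5*5/10 + 1 = 6.0000.
        Var[R] = 2*n_A*n_B*(2*n_A*n_B - n_A - n_B) / ((n_A+n_B)^2 * (n_A+n_B-1)) = 2000/900 = 2.2222.
        SD[R] = 1.4907.
Step 4: R = E[R], so z = 0 with no continuity correction.
Step 5: Two-sided p-value via normal approximation = 2*(1 - Phi(|z|)) = 1.000000.
Step 6: alpha = 0.1. fail to reject H0.

R = 6, z = 0.0000, p = 1.000000, fail to reject H0.


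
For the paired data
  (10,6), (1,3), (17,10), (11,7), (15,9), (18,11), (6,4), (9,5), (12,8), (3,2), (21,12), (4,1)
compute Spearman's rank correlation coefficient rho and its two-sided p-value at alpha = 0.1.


Step 1: Rank x and y separately (midranks; no ties here).
rank(x): 10->6, 1->1, 17->10, 11->7, 15->9, 18->11, 6->4, 9->5, 12->8, 3->2, 21->12, 4->3
rank(y): 6->6, 3->3, 10->10, 7->7, 9->9, 11->11, 4->4, 5->5, 8->8, 2->2, 12->12, 1->1
Step 2: d_i = R_x(i) - R_y(i); compute d_i^2.
  (6-6)^2=0, (1-3)^2=4, (10-10)^2=0, (7-7)^2=0, (9-9)^2=0, (11-11)^2=0, (4-4)^2=0, (5-5)^2=0, (8-8)^2=0, (2-2)^2=0, (12-12)^2=0, (3-1)^2=4
sum(d^2) = 8.
Step 3: rho = 1 - 6*8 / (12*(12^2 - 1)) = 1 - 48/1716 = 0.972028.
Step 4: Under H0, t = rho * sqrt((n-2)/(1-rho^2)) = 13.0876 ~ t(10).
Step 5: Two-sided p-value from the t-distribution with 10 df = 0.000000.
Step 6: alpha = 0.1. reject H0.

rho = 0.9720, p = 0.000000, reject H0 at alpha = 0.1.


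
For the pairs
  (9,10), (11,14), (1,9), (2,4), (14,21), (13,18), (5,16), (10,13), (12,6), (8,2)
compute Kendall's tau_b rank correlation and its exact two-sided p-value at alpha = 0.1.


Step 1: Enumerate the 45 unordered pairs (i,j) with i<j and classify each by sign(x_j-x_i) * sign(y_j-y_i).
  (1,2):dx=+2,dy=+4->C; (1,3):dx=-8,dy=-1->C; (1,4):dx=-7,dy=-6->C; (1,5):dx=+5,dy=+11->C
  (1,6):dx=+4,dy=+8->C; (1,7):dx=-4,dy=+6->D; (1,8):dx=+1,dy=+3->C; (1,9):dx=+3,dy=-4->D
  (1,10):dx=-1,dy=-8->C; (2,3):dx=-10,dy=-5->C; (2,4):dx=-9,dy=-10->C; (2,5):dx=+3,dy=+7->C
  (2,6):dx=+2,dy=+4->C; (2,7):dx=-6,dy=+2->D; (2,8):dx=-1,dy=-1->C; (2,9):dx=+1,dy=-8->D
  (2,10):dx=-3,dy=-12->C; (3,4):dx=+1,dy=-5->D; (3,5):dx=+13,dy=+12->C; (3,6):dx=+12,dy=+9->C
  (3,7):dx=+4,dy=+7->C; (3,8):dx=+9,dy=+4->C; (3,9):dx=+11,dy=-3->D; (3,10):dx=+7,dy=-7->D
  (4,5):dx=+12,dy=+17->C; (4,6):dx=+11,dy=+14->C; (4,7):dx=+3,dy=+12->C; (4,8):dx=+8,dy=+9->C
  (4,9):dx=+10,dy=+2->C; (4,10):dx=+6,dy=-2->D; (5,6):dx=-1,dy=-3->C; (5,7):dx=-9,dy=-5->C
  (5,8):dx=-4,dy=-8->C; (5,9):dx=-2,dy=-15->C; (5,10):dx=-6,dy=-19->C; (6,7):dx=-8,dy=-2->C
  (6,8):dx=-3,dy=-5->C; (6,9):dx=-1,dy=-12->C; (6,10):dx=-5,dy=-16->C; (7,8):dx=+5,dy=-3->D
  (7,9):dx=+7,dy=-10->D; (7,10):dx=+3,dy=-14->D; (8,9):dx=+2,dy=-7->D; (8,10):dx=-2,dy=-11->C
  (9,10):dx=-4,dy=-4->C
Step 2: C = 33, D = 12, total pairs = 45.
Step 3: tau = (C - D)/(n(n-1)/2) = (33 - 12)/45 = 0.466667.
Step 4: Exact two-sided p-value (enumerate n! = 3628800 permutations of y under H0): p = 0.072550.
Step 5: alpha = 0.1. reject H0.

tau_b = 0.4667 (C=33, D=12), p = 0.072550, reject H0.


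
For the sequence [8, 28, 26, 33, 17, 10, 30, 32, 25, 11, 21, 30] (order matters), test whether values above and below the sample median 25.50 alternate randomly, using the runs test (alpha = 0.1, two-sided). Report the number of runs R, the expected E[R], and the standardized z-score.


Step 1: Compute median = 25.50; label A = above, B = below.
Labels in order: BAAABBAABBBA  (n_A = 6, n_B = 6)
Step 2: Count runs R = 6.
Step 3: Under H0 (random ordering), E[R] = 2*n_A*n_B/(n_A+n_B) + 1 = 2*6*6/12 + 1 = 7.0000.
        Var[R] = 2*n_A*n_B*(2*n_A*n_B - n_A - n_B) / ((n_A+n_B)^2 * (n_A+n_B-1)) = 4320/1584 = 2.7273.
        SD[R] = 1.6514.
Step 4: Continuity-corrected z = (R + 0.5 - E[R]) / SD[R] = (6 + 0.5 - 7.0000) / 1.6514 = -0.3028.
Step 5: Two-sided p-value via normal approximation = 2*(1 - Phi(|z|)) = 0.762069.
Step 6: alpha = 0.1. fail to reject H0.

R = 6, z = -0.3028, p = 0.762069, fail to reject H0.


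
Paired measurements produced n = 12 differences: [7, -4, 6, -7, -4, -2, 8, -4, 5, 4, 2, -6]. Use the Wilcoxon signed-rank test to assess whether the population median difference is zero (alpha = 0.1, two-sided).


Step 1: Drop any zero differences (none here) and take |d_i|.
|d| = [7, 4, 6, 7, 4, 2, 8, 4, 5, 4, 2, 6]
Step 2: Midrank |d_i| (ties get averaged ranks).
ranks: |7|->10.5, |4|->4.5, |6|->8.5, |7|->10.5, |4|->4.5, |2|->1.5, |8|->12, |4|->4.5, |5|->7, |4|->4.5, |2|->1.5, |6|->8.5
Step 3: Attach original signs; sum ranks with positive sign and with negative sign.
W+ = 10.5 + 8.5 + 12 + 7 + 4.5 + 1.5 = 44
W- = 4.5 + 10.5 + 4.5 + 1.5 + 4.5 + 8.5 = 34
(Check: W+ + W- = 78 should equal n(n+1)/2 = 78.)
Step 4: Test statistic W = min(W+, W-) = 34.
Step 5: Ties in |d|, so use the tie-corrected normal approximation.
        E[W] = n(n+1)/4 = 12*13/4 = 39.
        Tie groups: |d|=2 (t=2), |d|=4 (t=4), |d|=6 (t=2), |d|=7 (t=2); sum(t^3 - t) = 78.
        Var[W] = n(n+1)(2n+1)/24 - sum(t^3-t)/48 = 3900/24 - 78/48 = 160.875.
        z = (W - E[W]) / sqrt(Var[W]) = (34 - 39) / 12.6837 = -0.3942.
        Two-sided p = 2*Phi(z) = 0.693427.
Step 6: alpha = 0.1. fail to reject H0.

W+ = 44, W- = 34, W = min = 34, p = 0.693427, fail to reject H0.


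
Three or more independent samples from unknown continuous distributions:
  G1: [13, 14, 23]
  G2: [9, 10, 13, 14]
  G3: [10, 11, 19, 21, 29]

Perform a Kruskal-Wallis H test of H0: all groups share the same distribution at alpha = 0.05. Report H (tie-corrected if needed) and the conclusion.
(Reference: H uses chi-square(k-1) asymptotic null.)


Step 1: Combine all N = 12 observations and assign midranks.
sorted (value, group, rank): (9,G2,1), (10,G2,2.5), (10,G3,2.5), (11,G3,4), (13,G1,5.5), (13,G2,5.5), (14,G1,7.5), (14,G2,7.5), (19,G3,9), (21,G3,10), (23,G1,11), (29,G3,12)
Step 2: Sum ranks within each group.
R_1 = 24 (n_1 = 3)
R_2 = 16.5 (n_2 = 4)
R_3 = 37.5 (n_3 = 5)
Step 3: H = 12/(N(N+1)) * sum(R_i^2/n_i) - 3(N+1)
     = 12/(12*13) * (24^2/3 + 16.5^2/4 + 37.5^2/5) - 3*13
     = 0.076923 * 541.312 - 39
     = 2.639423.
Step 4: Ties present; correction factor C = 1 - 18/(12^3 - 12) = 0.989510. Corrected H = 2.639423 / 0.989510 = 2.667403.
Step 5: Under H0, H ~ chi^2(2); p-value = 0.263500.
Step 6: alpha = 0.05. fail to reject H0.

H = 2.6674, df = 2, p = 0.263500, fail to reject H0.


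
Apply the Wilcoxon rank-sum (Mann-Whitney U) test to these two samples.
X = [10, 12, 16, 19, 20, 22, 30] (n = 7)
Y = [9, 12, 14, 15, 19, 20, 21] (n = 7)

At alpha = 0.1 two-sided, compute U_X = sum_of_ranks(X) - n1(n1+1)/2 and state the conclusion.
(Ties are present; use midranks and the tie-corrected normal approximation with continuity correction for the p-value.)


Step 1: Combine and sort all 14 observations; assign midranks.
sorted (value, group): (9,Y), (10,X), (12,X), (12,Y), (14,Y), (15,Y), (16,X), (19,X), (19,Y), (20,X), (20,Y), (21,Y), (22,X), (30,X)
ranks: 9->1, 10->2, 12->3.5, 12->3.5, 14->5, 15->6, 16->7, 19->8.5, 19->8.5, 20->10.5, 20->10.5, 21->12, 22->13, 30->14
Step 2: Rank sum for X: R1 = 2 + 3.5 + 7 + 8.5 + 10.5 + 13 + 14 = 58.5.
Step 3: U_X = R1 - n1(n1+1)/2 = 58.5 - 7*8/2 = 58.5 - 28 = 30.5.
       U_Y = n1*n2 - U_X = 49 - 30.5 = 18.5.
Step 4: Ties are present, so use the tie-corrected normal approximation (with continuity correction) for the p-value.
Step 5: p-value = 0.480753; compare to alpha = 0.1. fail to reject H0.

U_X = 30.5, p = 0.480753, fail to reject H0 at alpha = 0.1.


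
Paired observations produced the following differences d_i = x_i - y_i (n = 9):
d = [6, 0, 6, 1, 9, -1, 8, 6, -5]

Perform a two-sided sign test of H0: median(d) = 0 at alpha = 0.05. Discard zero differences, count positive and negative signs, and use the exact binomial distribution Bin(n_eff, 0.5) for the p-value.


Step 1: Discard zero differences. Original n = 9; n_eff = number of nonzero differences = 8.
Nonzero differences (with sign): +6, +6, +1, +9, -1, +8, +6, -5
Step 2: Count signs: positive = 6, negative = 2.
Step 3: Under H0: P(positive) = 0.5, so the number of positives S ~ Bin(8, 0.5).
Step 4: Two-sided exact p-value = sum of Bin(8,0.5) probabilities at or below the observed probability = 0.289062.
Step 5: alpha = 0.05. fail to reject H0.

n_eff = 8, pos = 6, neg = 2, p = 0.289062, fail to reject H0.


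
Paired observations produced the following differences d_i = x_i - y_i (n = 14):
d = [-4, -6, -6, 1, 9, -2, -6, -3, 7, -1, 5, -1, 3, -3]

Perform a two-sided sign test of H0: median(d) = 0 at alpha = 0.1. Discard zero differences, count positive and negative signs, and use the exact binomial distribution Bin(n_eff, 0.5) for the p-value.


Step 1: Discard zero differences. Original n = 14; n_eff = number of nonzero differences = 14.
Nonzero differences (with sign): -4, -6, -6, +1, +9, -2, -6, -3, +7, -1, +5, -1, +3, -3
Step 2: Count signs: positive = 5, negative = 9.
Step 3: Under H0: P(positive) = 0.5, so the number of positives S ~ Bin(14, 0.5).
Step 4: Two-sided exact p-value = sum of Bin(14,0.5) probabilities at or below the observed probability = 0.423950.
Step 5: alpha = 0.1. fail to reject H0.

n_eff = 14, pos = 5, neg = 9, p = 0.423950, fail to reject H0.


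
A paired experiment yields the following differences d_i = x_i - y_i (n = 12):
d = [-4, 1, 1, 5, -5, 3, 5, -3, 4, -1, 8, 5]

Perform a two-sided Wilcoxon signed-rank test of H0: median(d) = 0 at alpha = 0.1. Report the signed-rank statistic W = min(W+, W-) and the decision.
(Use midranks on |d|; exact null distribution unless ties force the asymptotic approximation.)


Step 1: Drop any zero differences (none here) and take |d_i|.
|d| = [4, 1, 1, 5, 5, 3, 5, 3, 4, 1, 8, 5]
Step 2: Midrank |d_i| (ties get averaged ranks).
ranks: |4|->6.5, |1|->2, |1|->2, |5|->9.5, |5|->9.5, |3|->4.5, |5|->9.5, |3|->4.5, |4|->6.5, |1|->2, |8|->12, |5|->9.5
Step 3: Attach original signs; sum ranks with positive sign and with negative sign.
W+ = 2 + 2 + 9.5 + 4.5 + 9.5 + 6.5 + 12 + 9.5 = 55.5
W- = 6.5 + 9.5 + 4.5 + 2 = 22.5
(Check: W+ + W- = 78 should equal n(n+1)/2 = 78.)
Step 4: Test statistic W = min(W+, W-) = 22.5.
Step 5: Ties in |d|, so use the tie-corrected normal approximation.
        E[W] = n(n+1)/4 = 12*13/4 = 39.
        Tie groups: |d|=1 (t=3), |d|=3 (t=2), |d|=4 (t=2), |d|=5 (t=4); sum(t^3 - t) = 96.
        Var[W] = n(n+1)(2n+1)/24 - sum(t^3-t)/48 = 3900/24 - 96/48 = 160.5.
        z = (W - E[W]) / sqrt(Var[W]) = (22.5 - 39) / 12.6689 = -1.3024.
        Two-sided p = 2*Phi(z) = 0.192778.
Step 6: alpha = 0.1. fail to reject H0.

W+ = 55.5, W- = 22.5, W = min = 22.5, p = 0.192778, fail to reject H0.


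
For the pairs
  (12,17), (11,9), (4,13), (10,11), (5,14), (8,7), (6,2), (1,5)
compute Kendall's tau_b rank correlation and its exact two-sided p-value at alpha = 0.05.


Step 1: Enumerate the 28 unordered pairs (i,j) with i<j and classify each by sign(x_j-x_i) * sign(y_j-y_i).
  (1,2):dx=-1,dy=-8->C; (1,3):dx=-8,dy=-4->C; (1,4):dx=-2,dy=-6->C; (1,5):dx=-7,dy=-3->C
  (1,6):dx=-4,dy=-10->C; (1,7):dx=-6,dy=-15->C; (1,8):dx=-11,dy=-12->C; (2,3):dx=-7,dy=+4->D
  (2,4):dx=-1,dy=+2->D; (2,5):dx=-6,dy=+5->D; (2,6):dx=-3,dy=-2->C; (2,7):dx=-5,dy=-7->C
  (2,8):dx=-10,dy=-4->C; (3,4):dx=+6,dy=-2->D; (3,5):dx=+1,dy=+1->C; (3,6):dx=+4,dy=-6->D
  (3,7):dx=+2,dy=-11->D; (3,8):dx=-3,dy=-8->C; (4,5):dx=-5,dy=+3->D; (4,6):dx=-2,dy=-4->C
  (4,7):dx=-4,dy=-9->C; (4,8):dx=-9,dy=-6->C; (5,6):dx=+3,dy=-7->D; (5,7):dx=+1,dy=-12->D
  (5,8):dx=-4,dy=-9->C; (6,7):dx=-2,dy=-5->C; (6,8):dx=-7,dy=-2->C; (7,8):dx=-5,dy=+3->D
Step 2: C = 18, D = 10, total pairs = 28.
Step 3: tau = (C - D)/(n(n-1)/2) = (18 - 10)/28 = 0.285714.
Step 4: Exact two-sided p-value (enumerate n! = 40320 permutations of y under H0): p = 0.398760.
Step 5: alpha = 0.05. fail to reject H0.

tau_b = 0.2857 (C=18, D=10), p = 0.398760, fail to reject H0.
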